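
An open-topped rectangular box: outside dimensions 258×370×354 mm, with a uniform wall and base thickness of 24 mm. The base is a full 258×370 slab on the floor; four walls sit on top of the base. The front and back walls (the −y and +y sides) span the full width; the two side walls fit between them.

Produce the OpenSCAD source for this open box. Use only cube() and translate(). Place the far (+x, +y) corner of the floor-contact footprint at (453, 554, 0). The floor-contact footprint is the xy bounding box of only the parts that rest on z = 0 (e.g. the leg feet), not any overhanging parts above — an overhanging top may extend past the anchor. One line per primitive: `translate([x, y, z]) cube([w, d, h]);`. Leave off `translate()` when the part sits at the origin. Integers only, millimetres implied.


translate([195, 184, 0]) cube([258, 370, 24]);
translate([195, 184, 24]) cube([258, 24, 330]);
translate([195, 530, 24]) cube([258, 24, 330]);
translate([195, 208, 24]) cube([24, 322, 330]);
translate([429, 208, 24]) cube([24, 322, 330]);


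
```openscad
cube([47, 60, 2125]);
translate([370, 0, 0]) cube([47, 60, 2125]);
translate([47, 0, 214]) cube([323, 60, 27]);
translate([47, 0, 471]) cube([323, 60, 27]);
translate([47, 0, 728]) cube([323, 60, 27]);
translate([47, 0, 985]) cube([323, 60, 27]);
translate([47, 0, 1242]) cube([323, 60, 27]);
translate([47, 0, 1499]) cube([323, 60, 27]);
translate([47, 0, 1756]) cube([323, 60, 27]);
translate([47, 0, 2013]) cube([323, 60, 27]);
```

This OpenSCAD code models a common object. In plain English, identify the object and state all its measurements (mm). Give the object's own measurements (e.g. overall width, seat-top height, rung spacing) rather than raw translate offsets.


A straight ladder. Two 47×60 mm vertical rails, 2125 mm tall, stand 417 mm apart (outside-to-outside) with their front faces coplanar on the −y side. 8 rungs, each 60 mm deep and 27 mm tall, span between the inner faces of the rails, front faces flush with the rails. The lowest rung's underside is at z = 214 mm and rungs are spaced 257 mm apart (underside to underside).


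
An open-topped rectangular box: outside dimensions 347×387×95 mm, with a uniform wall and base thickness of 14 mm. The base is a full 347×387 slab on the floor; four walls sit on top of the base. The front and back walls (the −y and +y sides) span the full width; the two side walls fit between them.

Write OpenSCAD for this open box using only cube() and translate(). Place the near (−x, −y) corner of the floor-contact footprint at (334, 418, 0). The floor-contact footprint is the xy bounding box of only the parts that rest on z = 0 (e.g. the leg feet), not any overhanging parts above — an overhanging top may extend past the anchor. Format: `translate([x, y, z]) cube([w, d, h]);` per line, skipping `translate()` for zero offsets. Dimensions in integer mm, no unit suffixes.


translate([334, 418, 0]) cube([347, 387, 14]);
translate([334, 418, 14]) cube([347, 14, 81]);
translate([334, 791, 14]) cube([347, 14, 81]);
translate([334, 432, 14]) cube([14, 359, 81]);
translate([667, 432, 14]) cube([14, 359, 81]);


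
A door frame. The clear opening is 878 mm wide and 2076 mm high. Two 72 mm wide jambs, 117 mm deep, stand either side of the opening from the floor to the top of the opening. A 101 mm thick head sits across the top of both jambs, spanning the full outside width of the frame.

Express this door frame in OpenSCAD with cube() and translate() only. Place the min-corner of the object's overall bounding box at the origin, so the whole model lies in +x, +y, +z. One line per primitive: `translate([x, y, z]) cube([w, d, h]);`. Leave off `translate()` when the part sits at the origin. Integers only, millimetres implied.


cube([72, 117, 2076]);
translate([950, 0, 0]) cube([72, 117, 2076]);
translate([0, 0, 2076]) cube([1022, 117, 101]);


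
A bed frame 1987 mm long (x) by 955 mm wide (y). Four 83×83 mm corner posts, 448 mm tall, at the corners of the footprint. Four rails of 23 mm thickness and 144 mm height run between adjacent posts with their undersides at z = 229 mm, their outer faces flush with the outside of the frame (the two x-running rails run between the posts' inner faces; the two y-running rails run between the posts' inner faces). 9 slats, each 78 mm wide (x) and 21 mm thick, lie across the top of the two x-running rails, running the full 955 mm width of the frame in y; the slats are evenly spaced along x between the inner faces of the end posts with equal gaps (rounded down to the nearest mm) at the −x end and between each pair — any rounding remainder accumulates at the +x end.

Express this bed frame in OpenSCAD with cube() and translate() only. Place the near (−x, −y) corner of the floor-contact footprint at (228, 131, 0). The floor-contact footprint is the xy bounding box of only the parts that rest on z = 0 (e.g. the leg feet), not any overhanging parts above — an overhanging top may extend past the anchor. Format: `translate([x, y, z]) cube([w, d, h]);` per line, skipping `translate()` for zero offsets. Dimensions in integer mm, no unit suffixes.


// slat z = rail_z + rail_h = 229 + 144 = 373
// slat gap = ⌊(1821 − 9·78) / 10⌋ = 111
translate([228, 131, 0]) cube([83, 83, 448]);
translate([228, 1003, 0]) cube([83, 83, 448]);
translate([2132, 131, 0]) cube([83, 83, 448]);
translate([2132, 1003, 0]) cube([83, 83, 448]);
translate([311, 131, 229]) cube([1821, 23, 144]);
translate([311, 1063, 229]) cube([1821, 23, 144]);
translate([228, 214, 229]) cube([23, 789, 144]);
translate([2192, 214, 229]) cube([23, 789, 144]);
translate([422, 131, 373]) cube([78, 955, 21]);
translate([611, 131, 373]) cube([78, 955, 21]);
translate([800, 131, 373]) cube([78, 955, 21]);
translate([989, 131, 373]) cube([78, 955, 21]);
translate([1178, 131, 373]) cube([78, 955, 21]);
translate([1367, 131, 373]) cube([78, 955, 21]);
translate([1556, 131, 373]) cube([78, 955, 21]);
translate([1745, 131, 373]) cube([78, 955, 21]);
translate([1934, 131, 373]) cube([78, 955, 21]);


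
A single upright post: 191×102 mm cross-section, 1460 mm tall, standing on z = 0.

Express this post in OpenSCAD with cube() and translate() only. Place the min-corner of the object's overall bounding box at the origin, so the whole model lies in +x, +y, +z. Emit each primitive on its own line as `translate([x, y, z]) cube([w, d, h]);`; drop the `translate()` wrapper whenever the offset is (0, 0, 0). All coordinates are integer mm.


cube([191, 102, 1460]);


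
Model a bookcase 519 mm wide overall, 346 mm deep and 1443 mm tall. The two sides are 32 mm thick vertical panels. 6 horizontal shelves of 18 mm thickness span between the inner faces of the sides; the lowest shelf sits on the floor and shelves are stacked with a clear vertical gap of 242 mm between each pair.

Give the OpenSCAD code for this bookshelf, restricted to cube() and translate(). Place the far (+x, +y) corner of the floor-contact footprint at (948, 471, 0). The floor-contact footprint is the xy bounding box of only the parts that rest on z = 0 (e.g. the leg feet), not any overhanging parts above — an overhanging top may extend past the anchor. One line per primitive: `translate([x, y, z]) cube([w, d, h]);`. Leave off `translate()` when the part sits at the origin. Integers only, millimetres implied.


translate([429, 125, 0]) cube([32, 346, 1443]);
translate([916, 125, 0]) cube([32, 346, 1443]);
translate([461, 125, 0]) cube([455, 346, 18]);
translate([461, 125, 260]) cube([455, 346, 18]);
translate([461, 125, 520]) cube([455, 346, 18]);
translate([461, 125, 780]) cube([455, 346, 18]);
translate([461, 125, 1040]) cube([455, 346, 18]);
translate([461, 125, 1300]) cube([455, 346, 18]);


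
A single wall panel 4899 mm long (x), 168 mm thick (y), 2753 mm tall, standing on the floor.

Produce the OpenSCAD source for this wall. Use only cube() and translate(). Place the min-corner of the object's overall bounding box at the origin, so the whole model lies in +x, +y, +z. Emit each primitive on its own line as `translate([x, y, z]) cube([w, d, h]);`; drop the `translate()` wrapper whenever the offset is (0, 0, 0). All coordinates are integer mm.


cube([4899, 168, 2753]);


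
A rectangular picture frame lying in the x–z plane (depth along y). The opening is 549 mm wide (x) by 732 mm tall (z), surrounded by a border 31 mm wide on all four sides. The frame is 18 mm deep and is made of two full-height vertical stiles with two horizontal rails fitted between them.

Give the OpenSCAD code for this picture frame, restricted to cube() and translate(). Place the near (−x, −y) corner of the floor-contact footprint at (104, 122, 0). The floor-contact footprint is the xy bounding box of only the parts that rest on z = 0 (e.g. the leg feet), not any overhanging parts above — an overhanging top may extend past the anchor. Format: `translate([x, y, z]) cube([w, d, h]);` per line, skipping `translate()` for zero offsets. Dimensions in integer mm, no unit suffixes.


translate([104, 122, 0]) cube([31, 18, 794]);
translate([684, 122, 0]) cube([31, 18, 794]);
translate([135, 122, 0]) cube([549, 18, 31]);
translate([135, 122, 763]) cube([549, 18, 31]);


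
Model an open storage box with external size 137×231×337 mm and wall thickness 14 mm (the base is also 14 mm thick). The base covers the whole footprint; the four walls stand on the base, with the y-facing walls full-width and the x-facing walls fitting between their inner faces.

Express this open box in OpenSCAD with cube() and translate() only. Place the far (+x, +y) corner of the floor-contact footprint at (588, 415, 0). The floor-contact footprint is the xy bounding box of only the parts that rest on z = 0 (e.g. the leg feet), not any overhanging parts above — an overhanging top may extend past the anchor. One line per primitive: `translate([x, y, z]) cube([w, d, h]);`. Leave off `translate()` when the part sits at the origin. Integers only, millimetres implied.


translate([451, 184, 0]) cube([137, 231, 14]);
translate([451, 184, 14]) cube([137, 14, 323]);
translate([451, 401, 14]) cube([137, 14, 323]);
translate([451, 198, 14]) cube([14, 203, 323]);
translate([574, 198, 14]) cube([14, 203, 323]);


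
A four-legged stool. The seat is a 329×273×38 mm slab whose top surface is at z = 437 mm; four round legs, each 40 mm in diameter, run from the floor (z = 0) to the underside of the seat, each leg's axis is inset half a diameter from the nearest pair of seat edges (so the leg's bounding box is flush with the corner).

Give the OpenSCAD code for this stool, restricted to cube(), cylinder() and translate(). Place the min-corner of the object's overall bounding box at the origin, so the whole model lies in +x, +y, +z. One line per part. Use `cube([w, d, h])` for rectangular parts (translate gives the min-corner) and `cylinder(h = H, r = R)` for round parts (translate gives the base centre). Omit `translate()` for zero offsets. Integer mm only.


translate([0, 0, 399]) cube([329, 273, 38]);
translate([20, 20, 0]) cylinder(h = 399, r = 20);
translate([309, 20, 0]) cylinder(h = 399, r = 20);
translate([20, 253, 0]) cylinder(h = 399, r = 20);
translate([309, 253, 0]) cylinder(h = 399, r = 20);


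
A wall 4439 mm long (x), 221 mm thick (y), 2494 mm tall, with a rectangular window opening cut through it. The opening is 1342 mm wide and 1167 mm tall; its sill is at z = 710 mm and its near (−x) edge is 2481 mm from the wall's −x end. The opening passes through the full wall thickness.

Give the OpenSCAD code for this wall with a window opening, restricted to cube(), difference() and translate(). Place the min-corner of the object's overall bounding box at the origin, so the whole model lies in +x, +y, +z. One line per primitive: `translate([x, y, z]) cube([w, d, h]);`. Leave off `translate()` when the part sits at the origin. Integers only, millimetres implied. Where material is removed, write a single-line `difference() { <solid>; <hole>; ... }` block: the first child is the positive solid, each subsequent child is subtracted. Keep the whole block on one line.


difference() { cube([4439, 221, 2494]); translate([2481, 0, 710]) cube([1342, 221, 1167]); }


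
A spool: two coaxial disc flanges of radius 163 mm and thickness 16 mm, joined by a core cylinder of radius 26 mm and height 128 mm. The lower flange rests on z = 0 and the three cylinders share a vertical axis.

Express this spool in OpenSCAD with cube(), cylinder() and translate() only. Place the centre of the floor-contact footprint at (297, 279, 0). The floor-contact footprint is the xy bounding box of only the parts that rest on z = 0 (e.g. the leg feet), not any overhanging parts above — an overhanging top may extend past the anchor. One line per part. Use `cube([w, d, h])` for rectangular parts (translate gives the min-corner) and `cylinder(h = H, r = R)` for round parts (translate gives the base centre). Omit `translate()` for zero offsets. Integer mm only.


translate([297, 279, 0]) cylinder(h = 16, r = 163);
translate([297, 279, 16]) cylinder(h = 128, r = 26);
translate([297, 279, 144]) cylinder(h = 16, r = 163);


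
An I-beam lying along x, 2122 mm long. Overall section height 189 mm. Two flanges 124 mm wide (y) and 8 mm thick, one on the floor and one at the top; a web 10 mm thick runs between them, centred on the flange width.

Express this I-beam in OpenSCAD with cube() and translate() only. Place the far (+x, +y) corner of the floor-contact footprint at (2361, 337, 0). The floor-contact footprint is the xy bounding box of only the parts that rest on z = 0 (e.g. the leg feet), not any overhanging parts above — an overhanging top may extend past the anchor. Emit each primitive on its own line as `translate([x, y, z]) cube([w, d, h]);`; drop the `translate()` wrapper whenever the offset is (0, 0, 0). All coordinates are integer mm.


translate([239, 213, 0]) cube([2122, 124, 8]);
translate([239, 270, 8]) cube([2122, 10, 173]);
translate([239, 213, 181]) cube([2122, 124, 8]);


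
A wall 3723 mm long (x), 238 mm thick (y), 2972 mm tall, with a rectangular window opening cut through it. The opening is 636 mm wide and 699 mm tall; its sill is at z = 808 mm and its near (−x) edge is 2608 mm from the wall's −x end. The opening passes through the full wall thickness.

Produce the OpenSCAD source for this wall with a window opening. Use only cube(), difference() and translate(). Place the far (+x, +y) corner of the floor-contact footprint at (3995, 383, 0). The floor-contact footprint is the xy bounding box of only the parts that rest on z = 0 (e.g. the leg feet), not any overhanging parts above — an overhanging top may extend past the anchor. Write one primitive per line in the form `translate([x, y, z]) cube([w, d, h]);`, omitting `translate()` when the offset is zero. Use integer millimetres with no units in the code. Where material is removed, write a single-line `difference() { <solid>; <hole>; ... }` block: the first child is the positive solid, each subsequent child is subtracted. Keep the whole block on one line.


difference() { translate([272, 145, 0]) cube([3723, 238, 2972]); translate([2880, 145, 808]) cube([636, 238, 699]); }


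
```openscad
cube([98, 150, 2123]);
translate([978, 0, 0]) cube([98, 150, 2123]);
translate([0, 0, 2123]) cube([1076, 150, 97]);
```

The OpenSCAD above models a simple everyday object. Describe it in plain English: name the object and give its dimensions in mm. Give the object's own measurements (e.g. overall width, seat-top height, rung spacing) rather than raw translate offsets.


A door frame. The clear opening is 880 mm wide and 2123 mm high. Two 98 mm wide jambs, 150 mm deep, stand either side of the opening from the floor to the top of the opening. A 97 mm thick head sits across the top of both jambs, spanning the full outside width of the frame.


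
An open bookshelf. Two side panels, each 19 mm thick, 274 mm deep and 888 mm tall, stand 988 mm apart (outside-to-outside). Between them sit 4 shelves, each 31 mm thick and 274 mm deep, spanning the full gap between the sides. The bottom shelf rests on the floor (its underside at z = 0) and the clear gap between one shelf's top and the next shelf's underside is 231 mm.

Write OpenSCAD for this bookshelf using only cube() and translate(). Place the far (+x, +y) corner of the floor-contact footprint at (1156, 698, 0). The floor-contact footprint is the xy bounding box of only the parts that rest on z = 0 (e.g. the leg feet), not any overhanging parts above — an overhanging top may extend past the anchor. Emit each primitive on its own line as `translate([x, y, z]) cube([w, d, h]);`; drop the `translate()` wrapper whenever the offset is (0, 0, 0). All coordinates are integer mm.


translate([168, 424, 0]) cube([19, 274, 888]);
translate([1137, 424, 0]) cube([19, 274, 888]);
translate([187, 424, 0]) cube([950, 274, 31]);
translate([187, 424, 262]) cube([950, 274, 31]);
translate([187, 424, 524]) cube([950, 274, 31]);
translate([187, 424, 786]) cube([950, 274, 31]);


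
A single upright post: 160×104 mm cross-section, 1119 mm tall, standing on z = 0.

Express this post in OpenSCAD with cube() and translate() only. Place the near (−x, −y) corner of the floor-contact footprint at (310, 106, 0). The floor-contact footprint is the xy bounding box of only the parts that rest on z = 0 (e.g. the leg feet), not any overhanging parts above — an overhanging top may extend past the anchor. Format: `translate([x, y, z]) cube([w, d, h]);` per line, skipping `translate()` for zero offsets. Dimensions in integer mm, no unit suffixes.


translate([310, 106, 0]) cube([160, 104, 1119]);


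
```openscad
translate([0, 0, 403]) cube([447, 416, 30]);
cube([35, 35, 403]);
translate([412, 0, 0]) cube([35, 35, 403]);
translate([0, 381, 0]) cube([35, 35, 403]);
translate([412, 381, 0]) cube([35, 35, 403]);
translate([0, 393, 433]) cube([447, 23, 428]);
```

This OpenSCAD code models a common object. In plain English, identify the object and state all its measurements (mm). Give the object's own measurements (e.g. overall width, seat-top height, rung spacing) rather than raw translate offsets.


A chair. The seat is a 447×416×30 mm slab with its top at z = 433 mm, on four 35×35 mm corner legs (flush with the seat edges, standing on z = 0). A flat backrest 23 mm thick, 428 mm tall, spans the full seat width and rises from the seat top along its +y edge, rear face flush with the rear of the seat.


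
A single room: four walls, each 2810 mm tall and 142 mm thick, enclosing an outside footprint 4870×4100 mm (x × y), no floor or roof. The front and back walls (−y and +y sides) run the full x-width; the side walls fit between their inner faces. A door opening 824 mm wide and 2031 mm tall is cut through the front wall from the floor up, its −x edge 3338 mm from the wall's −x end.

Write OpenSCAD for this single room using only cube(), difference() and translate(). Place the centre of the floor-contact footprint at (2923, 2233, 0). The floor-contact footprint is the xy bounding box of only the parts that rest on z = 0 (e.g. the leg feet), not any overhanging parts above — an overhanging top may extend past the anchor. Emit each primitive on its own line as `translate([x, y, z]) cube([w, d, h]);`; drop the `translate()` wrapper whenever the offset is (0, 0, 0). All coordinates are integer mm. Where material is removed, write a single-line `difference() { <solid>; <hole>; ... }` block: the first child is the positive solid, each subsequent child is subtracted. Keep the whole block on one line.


difference() { translate([488, 183, 0]) cube([4870, 142, 2810]); translate([3826, 183, 0]) cube([824, 142, 2031]); }
translate([488, 4141, 0]) cube([4870, 142, 2810]);
translate([488, 325, 0]) cube([142, 3816, 2810]);
translate([5216, 325, 0]) cube([142, 3816, 2810]);


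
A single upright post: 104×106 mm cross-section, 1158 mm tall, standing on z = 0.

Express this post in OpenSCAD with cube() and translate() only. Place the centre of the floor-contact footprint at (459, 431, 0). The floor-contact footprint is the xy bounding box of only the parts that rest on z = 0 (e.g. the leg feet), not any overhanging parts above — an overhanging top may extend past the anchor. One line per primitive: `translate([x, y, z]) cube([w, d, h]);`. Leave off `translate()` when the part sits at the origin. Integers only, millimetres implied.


translate([407, 378, 0]) cube([104, 106, 1158]);


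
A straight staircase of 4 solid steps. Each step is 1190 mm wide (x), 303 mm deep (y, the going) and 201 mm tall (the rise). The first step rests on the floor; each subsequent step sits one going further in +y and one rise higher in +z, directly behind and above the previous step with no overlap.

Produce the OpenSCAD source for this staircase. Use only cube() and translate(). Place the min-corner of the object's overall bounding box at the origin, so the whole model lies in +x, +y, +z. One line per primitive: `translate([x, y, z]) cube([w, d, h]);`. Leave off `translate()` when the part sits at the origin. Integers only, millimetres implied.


cube([1190, 303, 201]);
translate([0, 303, 201]) cube([1190, 303, 201]);
translate([0, 606, 402]) cube([1190, 303, 201]);
translate([0, 909, 603]) cube([1190, 303, 201]);


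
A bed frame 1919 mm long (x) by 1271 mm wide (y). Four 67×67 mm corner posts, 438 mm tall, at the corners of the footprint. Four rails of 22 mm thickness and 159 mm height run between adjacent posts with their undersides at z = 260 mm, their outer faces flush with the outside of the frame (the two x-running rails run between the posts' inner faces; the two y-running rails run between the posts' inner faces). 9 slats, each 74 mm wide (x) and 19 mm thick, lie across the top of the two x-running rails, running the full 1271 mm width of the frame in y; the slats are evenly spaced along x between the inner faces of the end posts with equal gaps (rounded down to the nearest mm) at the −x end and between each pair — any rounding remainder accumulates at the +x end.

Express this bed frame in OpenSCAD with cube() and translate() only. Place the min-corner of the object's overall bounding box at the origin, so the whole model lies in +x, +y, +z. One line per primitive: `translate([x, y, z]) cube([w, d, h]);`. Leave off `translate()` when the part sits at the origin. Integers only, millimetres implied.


cube([67, 67, 438]);
translate([0, 1204, 0]) cube([67, 67, 438]);
translate([1852, 0, 0]) cube([67, 67, 438]);
translate([1852, 1204, 0]) cube([67, 67, 438]);
translate([67, 0, 260]) cube([1785, 22, 159]);
translate([67, 1249, 260]) cube([1785, 22, 159]);
translate([0, 67, 260]) cube([22, 1137, 159]);
translate([1897, 67, 260]) cube([22, 1137, 159]);
translate([178, 0, 419]) cube([74, 1271, 19]);
translate([363, 0, 419]) cube([74, 1271, 19]);
translate([548, 0, 419]) cube([74, 1271, 19]);
translate([733, 0, 419]) cube([74, 1271, 19]);
translate([918, 0, 419]) cube([74, 1271, 19]);
translate([1103, 0, 419]) cube([74, 1271, 19]);
translate([1288, 0, 419]) cube([74, 1271, 19]);
translate([1473, 0, 419]) cube([74, 1271, 19]);
translate([1658, 0, 419]) cube([74, 1271, 19]);


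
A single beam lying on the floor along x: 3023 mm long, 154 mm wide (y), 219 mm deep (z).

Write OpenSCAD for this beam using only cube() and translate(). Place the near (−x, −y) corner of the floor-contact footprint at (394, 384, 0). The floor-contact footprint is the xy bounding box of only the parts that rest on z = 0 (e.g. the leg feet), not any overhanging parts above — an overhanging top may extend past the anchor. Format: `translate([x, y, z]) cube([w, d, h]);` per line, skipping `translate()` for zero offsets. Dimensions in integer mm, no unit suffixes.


translate([394, 384, 0]) cube([3023, 154, 219]);


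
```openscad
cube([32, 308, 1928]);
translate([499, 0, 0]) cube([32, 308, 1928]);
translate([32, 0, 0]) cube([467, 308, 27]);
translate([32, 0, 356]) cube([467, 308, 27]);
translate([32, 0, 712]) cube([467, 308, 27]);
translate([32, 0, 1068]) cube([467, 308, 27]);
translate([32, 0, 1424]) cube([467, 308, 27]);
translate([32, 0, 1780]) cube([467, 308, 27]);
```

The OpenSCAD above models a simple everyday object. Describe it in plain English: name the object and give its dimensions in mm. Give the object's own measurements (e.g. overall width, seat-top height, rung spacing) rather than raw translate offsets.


An open bookshelf. Two side panels, each 32 mm thick, 308 mm deep and 1928 mm tall, stand 531 mm apart (outside-to-outside). Between them sit 6 shelves, each 27 mm thick and 308 mm deep, spanning the full gap between the sides. The bottom shelf rests on the floor (its underside at z = 0) and the clear gap between one shelf's top and the next shelf's underside is 329 mm.


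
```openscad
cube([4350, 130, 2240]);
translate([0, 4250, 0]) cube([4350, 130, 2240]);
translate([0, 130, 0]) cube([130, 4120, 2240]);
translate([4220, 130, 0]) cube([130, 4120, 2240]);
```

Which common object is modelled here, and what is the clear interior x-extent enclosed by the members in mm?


A house (or room) frame. The interior width is 4090 mm.

Four 2240 mm walls enclosing a rectangle with no floor or roof — a room or house frame. Outside width is 4350 mm and wall thickness is 130 mm, so the interior width is 4350 − 2 × 130 = 4090 mm.


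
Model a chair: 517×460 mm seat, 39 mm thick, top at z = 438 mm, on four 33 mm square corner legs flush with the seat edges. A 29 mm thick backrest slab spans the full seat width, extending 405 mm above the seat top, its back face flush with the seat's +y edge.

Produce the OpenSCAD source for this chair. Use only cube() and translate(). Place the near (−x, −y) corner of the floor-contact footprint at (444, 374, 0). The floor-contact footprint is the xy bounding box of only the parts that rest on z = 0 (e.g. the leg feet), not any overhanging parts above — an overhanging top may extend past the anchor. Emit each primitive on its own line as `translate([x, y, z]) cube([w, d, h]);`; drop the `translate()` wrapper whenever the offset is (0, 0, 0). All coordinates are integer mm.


translate([444, 374, 399]) cube([517, 460, 39]);
translate([444, 374, 0]) cube([33, 33, 399]);
translate([928, 374, 0]) cube([33, 33, 399]);
translate([444, 801, 0]) cube([33, 33, 399]);
translate([928, 801, 0]) cube([33, 33, 399]);
translate([444, 805, 438]) cube([517, 29, 405]);


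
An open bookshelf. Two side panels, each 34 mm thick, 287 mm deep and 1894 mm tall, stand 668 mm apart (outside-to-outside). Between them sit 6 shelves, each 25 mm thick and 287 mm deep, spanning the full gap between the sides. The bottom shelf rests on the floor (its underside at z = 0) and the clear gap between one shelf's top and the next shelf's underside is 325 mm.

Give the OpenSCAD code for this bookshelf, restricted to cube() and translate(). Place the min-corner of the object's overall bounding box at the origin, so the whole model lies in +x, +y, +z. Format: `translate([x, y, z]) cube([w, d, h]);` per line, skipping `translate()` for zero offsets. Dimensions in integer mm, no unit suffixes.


cube([34, 287, 1894]);
translate([634, 0, 0]) cube([34, 287, 1894]);
translate([34, 0, 0]) cube([600, 287, 25]);
translate([34, 0, 350]) cube([600, 287, 25]);
translate([34, 0, 700]) cube([600, 287, 25]);
translate([34, 0, 1050]) cube([600, 287, 25]);
translate([34, 0, 1400]) cube([600, 287, 25]);
translate([34, 0, 1750]) cube([600, 287, 25]);


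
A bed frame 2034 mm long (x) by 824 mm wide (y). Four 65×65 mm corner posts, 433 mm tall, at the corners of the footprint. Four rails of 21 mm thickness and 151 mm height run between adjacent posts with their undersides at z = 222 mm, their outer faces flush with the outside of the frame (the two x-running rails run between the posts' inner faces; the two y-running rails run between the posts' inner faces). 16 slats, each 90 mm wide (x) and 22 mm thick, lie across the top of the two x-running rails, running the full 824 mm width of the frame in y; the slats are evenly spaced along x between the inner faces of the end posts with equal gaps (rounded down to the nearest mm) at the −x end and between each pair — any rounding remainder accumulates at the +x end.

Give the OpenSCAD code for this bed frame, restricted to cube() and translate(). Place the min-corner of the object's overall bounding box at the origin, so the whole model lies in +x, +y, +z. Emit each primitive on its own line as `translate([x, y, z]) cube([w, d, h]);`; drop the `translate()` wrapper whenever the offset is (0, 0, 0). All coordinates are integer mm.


// slat z = rail_z + rail_h = 222 + 151 = 373
// slat gap = ⌊(1904 − 16·90) / 17⌋ = 27
cube([65, 65, 433]);
translate([0, 759, 0]) cube([65, 65, 433]);
translate([1969, 0, 0]) cube([65, 65, 433]);
translate([1969, 759, 0]) cube([65, 65, 433]);
translate([65, 0, 222]) cube([1904, 21, 151]);
translate([65, 803, 222]) cube([1904, 21, 151]);
translate([0, 65, 222]) cube([21, 694, 151]);
translate([2013, 65, 222]) cube([21, 694, 151]);
translate([92, 0, 373]) cube([90, 824, 22]);
translate([209, 0, 373]) cube([90, 824, 22]);
translate([326, 0, 373]) cube([90, 824, 22]);
translate([443, 0, 373]) cube([90, 824, 22]);
translate([560, 0, 373]) cube([90, 824, 22]);
translate([677, 0, 373]) cube([90, 824, 22]);
translate([794, 0, 373]) cube([90, 824, 22]);
translate([911, 0, 373]) cube([90, 824, 22]);
translate([1028, 0, 373]) cube([90, 824, 22]);
translate([1145, 0, 373]) cube([90, 824, 22]);
translate([1262, 0, 373]) cube([90, 824, 22]);
translate([1379, 0, 373]) cube([90, 824, 22]);
translate([1496, 0, 373]) cube([90, 824, 22]);
translate([1613, 0, 373]) cube([90, 824, 22]);
translate([1730, 0, 373]) cube([90, 824, 22]);
translate([1847, 0, 373]) cube([90, 824, 22]);


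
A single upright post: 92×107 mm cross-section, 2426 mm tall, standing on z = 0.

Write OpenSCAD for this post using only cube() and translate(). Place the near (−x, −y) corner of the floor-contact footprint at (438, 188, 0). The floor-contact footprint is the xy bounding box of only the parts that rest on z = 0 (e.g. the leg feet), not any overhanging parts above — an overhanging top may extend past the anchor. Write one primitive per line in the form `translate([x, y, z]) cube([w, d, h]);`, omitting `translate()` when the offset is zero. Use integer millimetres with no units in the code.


translate([438, 188, 0]) cube([92, 107, 2426]);


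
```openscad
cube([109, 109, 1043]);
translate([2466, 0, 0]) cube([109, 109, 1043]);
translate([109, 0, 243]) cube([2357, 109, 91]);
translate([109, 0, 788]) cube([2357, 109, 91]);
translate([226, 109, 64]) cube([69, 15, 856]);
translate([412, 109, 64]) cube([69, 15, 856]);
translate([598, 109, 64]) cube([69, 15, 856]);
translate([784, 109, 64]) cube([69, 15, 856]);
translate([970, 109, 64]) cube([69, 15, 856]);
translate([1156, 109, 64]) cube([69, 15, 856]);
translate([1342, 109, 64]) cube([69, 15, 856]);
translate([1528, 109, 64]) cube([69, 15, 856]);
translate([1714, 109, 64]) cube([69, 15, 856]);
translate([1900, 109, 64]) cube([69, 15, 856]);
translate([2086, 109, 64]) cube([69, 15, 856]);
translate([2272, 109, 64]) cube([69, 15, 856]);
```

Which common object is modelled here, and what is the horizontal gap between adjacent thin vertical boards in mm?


A fence section. The picket gap is 117 mm.

Two posts, two rails, 12 pickets — a fence section. Span 2357 mm holds 12 pickets of 69 mm with 13 equal gaps: ⌊(2357 − 12·69) / 13⌋ = 117 mm.


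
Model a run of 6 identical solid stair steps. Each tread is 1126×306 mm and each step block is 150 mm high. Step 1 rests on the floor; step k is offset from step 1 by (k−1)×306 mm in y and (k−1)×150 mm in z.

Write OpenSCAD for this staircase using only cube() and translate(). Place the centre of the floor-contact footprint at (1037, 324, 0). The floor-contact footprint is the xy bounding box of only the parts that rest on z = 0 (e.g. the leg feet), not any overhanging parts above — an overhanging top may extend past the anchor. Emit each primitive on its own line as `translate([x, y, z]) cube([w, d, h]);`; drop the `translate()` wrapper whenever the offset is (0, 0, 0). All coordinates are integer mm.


translate([474, 171, 0]) cube([1126, 306, 150]);
translate([474, 477, 150]) cube([1126, 306, 150]);
translate([474, 783, 300]) cube([1126, 306, 150]);
translate([474, 1089, 450]) cube([1126, 306, 150]);
translate([474, 1395, 600]) cube([1126, 306, 150]);
translate([474, 1701, 750]) cube([1126, 306, 150]);


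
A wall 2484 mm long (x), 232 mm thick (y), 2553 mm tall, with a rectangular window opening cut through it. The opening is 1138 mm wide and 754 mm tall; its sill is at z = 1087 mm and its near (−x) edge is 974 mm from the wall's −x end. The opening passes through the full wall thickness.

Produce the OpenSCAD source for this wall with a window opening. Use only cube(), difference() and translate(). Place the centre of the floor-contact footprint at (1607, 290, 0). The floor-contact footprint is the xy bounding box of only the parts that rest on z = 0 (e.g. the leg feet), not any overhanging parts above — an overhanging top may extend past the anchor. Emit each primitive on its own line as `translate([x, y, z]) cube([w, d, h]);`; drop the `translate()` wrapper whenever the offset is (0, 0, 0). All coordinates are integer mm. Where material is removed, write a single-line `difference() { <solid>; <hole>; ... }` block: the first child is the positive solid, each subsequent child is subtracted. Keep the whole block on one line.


difference() { translate([365, 174, 0]) cube([2484, 232, 2553]); translate([1339, 174, 1087]) cube([1138, 232, 754]); }


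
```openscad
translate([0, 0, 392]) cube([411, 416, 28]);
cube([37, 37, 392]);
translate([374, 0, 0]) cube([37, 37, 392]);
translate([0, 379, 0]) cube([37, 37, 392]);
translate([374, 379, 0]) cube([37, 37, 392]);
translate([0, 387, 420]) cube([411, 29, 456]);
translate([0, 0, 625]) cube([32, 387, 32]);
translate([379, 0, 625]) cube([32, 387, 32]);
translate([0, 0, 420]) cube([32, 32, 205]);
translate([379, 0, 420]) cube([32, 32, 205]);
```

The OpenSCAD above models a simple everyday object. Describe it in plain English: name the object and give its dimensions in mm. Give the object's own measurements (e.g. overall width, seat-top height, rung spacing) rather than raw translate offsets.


A chair. The seat is a 411×416×28 mm slab with its top at z = 420 mm, on four 37×37 mm corner legs (flush with the seat edges, standing on z = 0). A flat backrest 29 mm thick, 456 mm tall, spans the full seat width and rises from the seat top along its +y edge, rear face flush with the rear of the seat. Two armrests of 32×32 mm section run along each side from the seat's front edge to the front of the backrest, top faces 237 mm above the seat top and outer faces flush with the seat's x-edges; a 32×32 mm post under the front of each armrest stands on the seat at the front corner.


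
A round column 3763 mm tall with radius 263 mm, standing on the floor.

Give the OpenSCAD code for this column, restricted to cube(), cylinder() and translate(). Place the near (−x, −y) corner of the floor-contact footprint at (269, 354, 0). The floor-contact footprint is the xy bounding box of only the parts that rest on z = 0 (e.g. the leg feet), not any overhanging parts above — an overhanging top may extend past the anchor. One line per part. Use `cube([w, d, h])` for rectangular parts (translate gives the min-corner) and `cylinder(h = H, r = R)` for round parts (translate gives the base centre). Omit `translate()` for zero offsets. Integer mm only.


translate([532, 617, 0]) cylinder(h = 3763, r = 263);


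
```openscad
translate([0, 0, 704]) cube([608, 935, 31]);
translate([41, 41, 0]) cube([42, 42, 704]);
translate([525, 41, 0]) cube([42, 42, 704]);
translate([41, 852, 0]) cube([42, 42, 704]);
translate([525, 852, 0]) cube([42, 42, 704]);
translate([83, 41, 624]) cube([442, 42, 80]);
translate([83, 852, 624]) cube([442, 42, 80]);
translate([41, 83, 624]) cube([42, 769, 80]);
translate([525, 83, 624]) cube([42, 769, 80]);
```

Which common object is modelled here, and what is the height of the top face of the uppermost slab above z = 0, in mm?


A table. The table height is 735 mm.

A 608×935×31 slab sits at z = 704 on four 42 mm square posts — a table. The top surface is at 704 + 31 = 735 mm.


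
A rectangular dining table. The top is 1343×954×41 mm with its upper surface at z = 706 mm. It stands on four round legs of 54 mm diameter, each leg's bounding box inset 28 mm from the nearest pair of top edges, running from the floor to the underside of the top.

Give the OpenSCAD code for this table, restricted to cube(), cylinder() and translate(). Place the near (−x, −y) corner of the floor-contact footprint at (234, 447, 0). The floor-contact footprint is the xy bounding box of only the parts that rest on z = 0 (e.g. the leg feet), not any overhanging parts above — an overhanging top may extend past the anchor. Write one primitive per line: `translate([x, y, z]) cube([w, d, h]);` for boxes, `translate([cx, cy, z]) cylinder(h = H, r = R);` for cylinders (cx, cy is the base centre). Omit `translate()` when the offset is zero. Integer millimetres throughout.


// leg_h = 706 - 41 = 665
translate([206, 419, 665]) cube([1343, 954, 41]);
translate([261, 474, 0]) cylinder(h = 665, r = 27);
translate([1494, 474, 0]) cylinder(h = 665, r = 27);
translate([261, 1318, 0]) cylinder(h = 665, r = 27);
translate([1494, 1318, 0]) cylinder(h = 665, r = 27);


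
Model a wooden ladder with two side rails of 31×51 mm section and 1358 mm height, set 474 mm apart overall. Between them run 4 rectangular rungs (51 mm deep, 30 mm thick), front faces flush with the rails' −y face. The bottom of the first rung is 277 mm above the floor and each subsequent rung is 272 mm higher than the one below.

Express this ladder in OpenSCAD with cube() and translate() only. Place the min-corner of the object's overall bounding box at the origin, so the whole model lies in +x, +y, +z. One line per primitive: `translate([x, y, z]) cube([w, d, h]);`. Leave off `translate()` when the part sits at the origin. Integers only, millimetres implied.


cube([31, 51, 1358]);
translate([443, 0, 0]) cube([31, 51, 1358]);
translate([31, 0, 277]) cube([412, 51, 30]);
translate([31, 0, 549]) cube([412, 51, 30]);
translate([31, 0, 821]) cube([412, 51, 30]);
translate([31, 0, 1093]) cube([412, 51, 30]);


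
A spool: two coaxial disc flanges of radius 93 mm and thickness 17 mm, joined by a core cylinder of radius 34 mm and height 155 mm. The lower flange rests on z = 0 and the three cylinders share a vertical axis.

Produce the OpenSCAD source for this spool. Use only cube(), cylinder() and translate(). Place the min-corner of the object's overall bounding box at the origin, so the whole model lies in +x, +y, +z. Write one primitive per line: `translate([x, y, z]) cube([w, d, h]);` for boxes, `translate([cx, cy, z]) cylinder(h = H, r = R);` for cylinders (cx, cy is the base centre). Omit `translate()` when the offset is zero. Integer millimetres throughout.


translate([93, 93, 0]) cylinder(h = 17, r = 93);
translate([93, 93, 17]) cylinder(h = 155, r = 34);
translate([93, 93, 172]) cylinder(h = 17, r = 93);


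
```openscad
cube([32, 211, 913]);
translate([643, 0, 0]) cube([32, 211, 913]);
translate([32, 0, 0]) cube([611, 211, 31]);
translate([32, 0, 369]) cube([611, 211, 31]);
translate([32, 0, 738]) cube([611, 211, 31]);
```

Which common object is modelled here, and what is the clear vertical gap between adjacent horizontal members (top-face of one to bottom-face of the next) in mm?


A bookshelf. The clear shelf gap is 338 mm.

Two tall side panels with 3 horizontal boards between them — a bookshelf. The first two shelf undersides are at z = 0 and z = 369; with shelf thickness 31, the clear gap is 369 − 0 − 31 = 338 mm.


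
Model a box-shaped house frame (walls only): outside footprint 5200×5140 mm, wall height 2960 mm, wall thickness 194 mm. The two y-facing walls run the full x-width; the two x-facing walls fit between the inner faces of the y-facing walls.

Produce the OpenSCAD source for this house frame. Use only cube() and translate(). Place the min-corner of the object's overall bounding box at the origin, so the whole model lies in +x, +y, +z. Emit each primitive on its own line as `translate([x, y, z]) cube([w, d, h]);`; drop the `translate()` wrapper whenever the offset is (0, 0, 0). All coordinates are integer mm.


cube([5200, 194, 2960]);
translate([0, 4946, 0]) cube([5200, 194, 2960]);
translate([0, 194, 0]) cube([194, 4752, 2960]);
translate([5006, 194, 0]) cube([194, 4752, 2960]);
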